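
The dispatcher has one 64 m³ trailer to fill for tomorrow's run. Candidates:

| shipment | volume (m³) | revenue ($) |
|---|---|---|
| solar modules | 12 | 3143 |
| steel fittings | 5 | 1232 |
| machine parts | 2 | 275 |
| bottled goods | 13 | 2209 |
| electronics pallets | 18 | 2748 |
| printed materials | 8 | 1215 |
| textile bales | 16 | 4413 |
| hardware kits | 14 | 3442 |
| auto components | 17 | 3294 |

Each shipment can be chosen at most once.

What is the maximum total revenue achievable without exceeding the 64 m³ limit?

15524

Solar modules + steel fittings + textile bales + hardware kits + auto components uses 64 of the 64 m³ and totals 15524.
Next best is solar modules + steel fittings + machine parts + bottled goods + textile bales + hardware kits at 14714 (62 m³) — short by 810.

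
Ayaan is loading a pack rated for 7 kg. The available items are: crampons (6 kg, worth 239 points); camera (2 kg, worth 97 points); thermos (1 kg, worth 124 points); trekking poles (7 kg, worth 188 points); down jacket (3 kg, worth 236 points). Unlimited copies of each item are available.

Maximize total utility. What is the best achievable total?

By utility per kg: thermos 124.00, down jacket 78.67, camera 48.50 lead.
7×thermos uses 7 of the 7 kg and totals 868.
Every other selection either busts 7 kg or fails to beat 868.

868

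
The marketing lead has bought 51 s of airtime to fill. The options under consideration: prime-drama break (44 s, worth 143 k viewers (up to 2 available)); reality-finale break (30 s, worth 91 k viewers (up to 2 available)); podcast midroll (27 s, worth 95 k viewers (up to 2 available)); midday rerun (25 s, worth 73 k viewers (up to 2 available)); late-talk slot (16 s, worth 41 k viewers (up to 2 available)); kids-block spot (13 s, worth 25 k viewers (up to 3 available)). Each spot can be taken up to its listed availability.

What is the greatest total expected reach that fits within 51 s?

146

The ratio heuristic lands on podcast midroll + late-talk slot (136) but leaves 8 s idle.
Dropping podcast midroll and late-talk slot frees 43 s; slotting in 2×midday rerun (50 s) lifts the total to 146 at 50 s.
The spare 1 s is too small for any remaining spot, and no exchange beats 146.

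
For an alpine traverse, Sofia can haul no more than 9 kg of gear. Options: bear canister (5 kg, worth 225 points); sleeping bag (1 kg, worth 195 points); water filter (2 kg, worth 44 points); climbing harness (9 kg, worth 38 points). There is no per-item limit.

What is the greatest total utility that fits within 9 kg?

1755

Best packing: 9×sleeping bag — 9 kg, 1755 total.
That's the maximum — no swap from here does better than 1755.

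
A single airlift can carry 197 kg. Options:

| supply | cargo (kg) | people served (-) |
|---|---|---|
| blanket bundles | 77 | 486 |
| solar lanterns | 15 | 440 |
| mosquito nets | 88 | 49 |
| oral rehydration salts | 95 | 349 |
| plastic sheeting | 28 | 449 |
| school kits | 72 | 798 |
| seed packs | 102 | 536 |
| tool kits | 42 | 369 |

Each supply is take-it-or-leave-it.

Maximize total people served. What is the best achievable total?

Taking the top-ratio supplies first gives solar lanterns + plastic sheeting + school kits + tool kits for 2056 (157 kg).
Dropping tool kits frees 42 kg; slotting in blanket bundles (77 kg) lifts the total to 2173 at 192 kg.

2173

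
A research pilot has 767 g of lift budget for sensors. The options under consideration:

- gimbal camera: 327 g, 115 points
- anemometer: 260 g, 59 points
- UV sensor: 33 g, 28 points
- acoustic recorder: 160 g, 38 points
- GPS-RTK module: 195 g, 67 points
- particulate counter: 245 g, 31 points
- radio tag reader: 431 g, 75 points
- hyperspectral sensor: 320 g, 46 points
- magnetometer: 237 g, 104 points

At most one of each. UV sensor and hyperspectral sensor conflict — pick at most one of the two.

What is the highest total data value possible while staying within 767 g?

Taking the top-ratio sensors first gives gimbal camera + UV sensor + acoustic recorder + magnetometer for 285 (757 g).
The 193 g tied up in UV sensor and acoustic recorder is better spent on GPS-RTK module — total rises to 286 (759 g).
Runner-up gimbal camera + UV sensor + acoustic recorder + magnetometer tops out at 285.

286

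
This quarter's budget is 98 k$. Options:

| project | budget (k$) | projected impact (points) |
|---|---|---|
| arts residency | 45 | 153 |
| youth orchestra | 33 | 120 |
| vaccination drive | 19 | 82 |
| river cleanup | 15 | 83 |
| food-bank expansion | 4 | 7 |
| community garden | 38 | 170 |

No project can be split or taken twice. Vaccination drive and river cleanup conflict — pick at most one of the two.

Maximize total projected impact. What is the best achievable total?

406

Best packing: arts residency + river cleanup + community garden — 98 k$, 406 total.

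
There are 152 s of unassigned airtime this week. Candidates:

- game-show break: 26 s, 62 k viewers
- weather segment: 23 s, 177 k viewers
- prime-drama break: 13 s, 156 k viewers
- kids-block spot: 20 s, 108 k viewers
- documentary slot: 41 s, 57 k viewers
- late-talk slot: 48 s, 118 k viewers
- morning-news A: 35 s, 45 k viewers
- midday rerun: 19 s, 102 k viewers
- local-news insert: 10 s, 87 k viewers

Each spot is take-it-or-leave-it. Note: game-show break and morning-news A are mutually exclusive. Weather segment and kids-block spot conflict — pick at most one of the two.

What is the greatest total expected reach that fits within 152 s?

702

Best packing: game-show break + weather segment + prime-drama break + late-talk slot + midday rerun + local-news insert — 139 s, 702 total.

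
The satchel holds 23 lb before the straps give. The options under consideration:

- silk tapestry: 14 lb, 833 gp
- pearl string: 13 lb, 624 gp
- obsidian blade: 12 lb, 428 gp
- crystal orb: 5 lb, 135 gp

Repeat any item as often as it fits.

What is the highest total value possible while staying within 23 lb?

968

Best packing: silk tapestry + crystal orb — 19 lb, 968 total.
The spare 4 lb is too small for any remaining item, and no exchange beats 968.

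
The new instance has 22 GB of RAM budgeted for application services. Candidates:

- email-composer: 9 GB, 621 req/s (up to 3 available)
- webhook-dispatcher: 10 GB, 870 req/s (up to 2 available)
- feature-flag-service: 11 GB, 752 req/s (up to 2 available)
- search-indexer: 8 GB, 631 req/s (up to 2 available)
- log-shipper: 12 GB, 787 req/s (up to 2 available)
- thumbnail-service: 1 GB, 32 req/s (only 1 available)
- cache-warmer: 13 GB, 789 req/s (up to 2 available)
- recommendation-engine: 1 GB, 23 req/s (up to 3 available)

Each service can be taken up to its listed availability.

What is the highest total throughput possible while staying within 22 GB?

Best packing: 2×webhook-dispatcher + thumbnail-service + recommendation-engine — 22 GB, 1795 total.
No other feasible combination exceeds 1795.

1795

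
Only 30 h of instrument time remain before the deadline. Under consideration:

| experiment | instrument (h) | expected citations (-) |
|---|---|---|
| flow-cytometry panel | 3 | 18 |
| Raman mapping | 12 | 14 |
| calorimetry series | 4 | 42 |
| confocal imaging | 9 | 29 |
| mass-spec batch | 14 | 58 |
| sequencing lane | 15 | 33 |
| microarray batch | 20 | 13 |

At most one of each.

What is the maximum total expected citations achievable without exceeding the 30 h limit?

147

By expected citations per h: calorimetry series 10.50, flow-cytometry panel 6.00, mass-spec batch 4.14 lead.
The ratio ordering already packs tightly: flow-cytometry panel + calorimetry series + confocal imaging + mass-spec batch, 30 h, 147.
The closest alternative, calorimetry series + confocal imaging + mass-spec batch, reaches only 129.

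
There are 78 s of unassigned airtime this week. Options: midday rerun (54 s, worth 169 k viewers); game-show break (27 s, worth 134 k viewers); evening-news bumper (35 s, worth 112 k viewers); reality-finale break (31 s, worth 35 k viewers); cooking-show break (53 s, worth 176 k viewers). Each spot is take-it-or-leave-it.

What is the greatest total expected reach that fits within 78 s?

246

Ranking by ratio (expected reach/s): game-show break 4.96, cooking-show break 3.32, evening-news bumper 3.20, midday rerun 3.13.
Taking game-show break + evening-news bumper: 62 s used, 246 in expected reach.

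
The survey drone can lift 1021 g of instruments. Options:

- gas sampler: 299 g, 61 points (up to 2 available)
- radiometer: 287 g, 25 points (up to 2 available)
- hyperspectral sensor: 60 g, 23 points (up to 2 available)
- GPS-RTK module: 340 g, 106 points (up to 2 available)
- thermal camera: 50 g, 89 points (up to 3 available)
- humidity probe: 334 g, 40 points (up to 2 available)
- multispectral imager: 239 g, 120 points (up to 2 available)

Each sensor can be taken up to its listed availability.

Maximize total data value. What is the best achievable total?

Filling by ratio: 2×hyperspectral sensor + 3×thermal camera + 2×multispectral imager for 553, with 273 g left unused.
Dropping 2×hyperspectral sensor frees 120 g; slotting in GPS-RTK module (340 g) lifts the total to 613 at 968 g.
The spare 53 g is too small for any remaining sensor, and no exchange beats 613.

613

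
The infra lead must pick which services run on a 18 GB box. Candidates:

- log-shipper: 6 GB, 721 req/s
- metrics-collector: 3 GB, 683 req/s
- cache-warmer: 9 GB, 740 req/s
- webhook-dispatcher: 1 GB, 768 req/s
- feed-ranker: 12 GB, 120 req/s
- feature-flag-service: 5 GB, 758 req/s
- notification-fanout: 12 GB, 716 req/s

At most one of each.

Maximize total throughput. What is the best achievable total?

2949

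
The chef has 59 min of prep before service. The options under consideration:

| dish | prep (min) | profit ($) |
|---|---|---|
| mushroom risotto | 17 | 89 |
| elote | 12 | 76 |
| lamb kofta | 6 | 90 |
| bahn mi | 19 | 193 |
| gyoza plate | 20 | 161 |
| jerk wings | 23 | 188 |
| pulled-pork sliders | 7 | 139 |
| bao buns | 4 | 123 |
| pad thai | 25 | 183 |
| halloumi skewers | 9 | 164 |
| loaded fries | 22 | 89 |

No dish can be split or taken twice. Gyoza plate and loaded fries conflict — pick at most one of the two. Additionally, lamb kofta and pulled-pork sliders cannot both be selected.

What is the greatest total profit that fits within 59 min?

Density check — bao buns 30.75, pulled-pork sliders 19.86, halloumi skewers 18.22 are the best per min.
Best packing: bahn mi + gyoza plate + pulled-pork sliders + bao buns + halloumi skewers — 59 min, 780 total.
Next best is lamb kofta + bahn mi + gyoza plate + bao buns + halloumi skewers at 731 (58 min) — short by 49.

780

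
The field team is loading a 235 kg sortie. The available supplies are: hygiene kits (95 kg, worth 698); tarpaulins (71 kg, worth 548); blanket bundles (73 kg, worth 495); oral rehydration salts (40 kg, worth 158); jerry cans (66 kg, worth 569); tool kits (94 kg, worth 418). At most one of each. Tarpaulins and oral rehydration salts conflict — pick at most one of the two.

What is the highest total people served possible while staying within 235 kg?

Ranking by ratio (people served/kg): jerry cans 8.62, tarpaulins 7.72, hygiene kits 7.35.
The ratio ordering already packs tightly: hygiene kits + tarpaulins + jerry cans, 232 kg, 1815.
The closest alternative, hygiene kits + blanket bundles + jerry cans, reaches only 1762.

1815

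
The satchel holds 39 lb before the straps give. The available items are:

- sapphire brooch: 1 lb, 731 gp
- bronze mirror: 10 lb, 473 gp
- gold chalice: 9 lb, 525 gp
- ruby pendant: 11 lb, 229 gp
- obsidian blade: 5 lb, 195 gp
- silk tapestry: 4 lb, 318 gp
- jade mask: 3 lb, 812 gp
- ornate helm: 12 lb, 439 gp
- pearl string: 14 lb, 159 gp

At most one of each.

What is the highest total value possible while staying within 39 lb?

Greedy by ratio would take sapphire brooch + bronze mirror + gold chalice + obsidian blade + silk tapestry + jade mask: 32 lb used, total 3054.
Dropping obsidian blade frees 5 lb; slotting in ornate helm (12 lb) lifts the total to 3298 at 39 lb.
The closest alternative, sapphire brooch + bronze mirror + gold chalice + ruby pendant + silk tapestry + jade mask, reaches only 3088.

3298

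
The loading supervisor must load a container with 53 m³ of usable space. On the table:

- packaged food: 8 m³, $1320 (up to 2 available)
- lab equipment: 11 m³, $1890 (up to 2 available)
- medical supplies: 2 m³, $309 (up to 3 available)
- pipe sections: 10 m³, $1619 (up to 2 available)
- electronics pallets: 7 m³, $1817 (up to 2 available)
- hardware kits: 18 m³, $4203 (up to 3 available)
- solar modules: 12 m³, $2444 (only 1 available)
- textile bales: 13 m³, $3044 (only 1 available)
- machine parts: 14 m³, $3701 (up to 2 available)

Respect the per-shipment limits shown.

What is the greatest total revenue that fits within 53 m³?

13422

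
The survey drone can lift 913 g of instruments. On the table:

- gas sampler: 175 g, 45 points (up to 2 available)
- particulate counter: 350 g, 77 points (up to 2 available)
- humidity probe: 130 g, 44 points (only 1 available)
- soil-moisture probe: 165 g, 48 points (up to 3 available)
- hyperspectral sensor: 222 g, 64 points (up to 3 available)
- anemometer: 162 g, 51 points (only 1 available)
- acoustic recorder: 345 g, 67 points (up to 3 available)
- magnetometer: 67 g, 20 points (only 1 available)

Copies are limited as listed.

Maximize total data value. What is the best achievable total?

275

Ranking by ratio (data value/g): humidity probe 0.34, anemometer 0.31, magnetometer 0.30, soil-moisture probe 0.29.
A density-first pass picks humidity probe + 3×soil-moisture probe + anemometer + magnetometer — 259 at 854 g.
Replace soil-moisture probe with hyperspectral sensor: the trade gains 16 net, giving 275 at 911 g.
Nothing else within 913 g beats 275.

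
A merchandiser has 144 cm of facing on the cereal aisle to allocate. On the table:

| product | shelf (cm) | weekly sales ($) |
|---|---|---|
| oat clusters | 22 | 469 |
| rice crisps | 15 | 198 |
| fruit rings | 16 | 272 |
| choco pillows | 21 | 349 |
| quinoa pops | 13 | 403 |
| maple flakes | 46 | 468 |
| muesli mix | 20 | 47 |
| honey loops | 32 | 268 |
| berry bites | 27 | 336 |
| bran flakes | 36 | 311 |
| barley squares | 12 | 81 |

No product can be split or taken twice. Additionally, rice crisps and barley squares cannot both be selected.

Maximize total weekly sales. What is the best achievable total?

By weekly sales per cm: quinoa pops 31.00, oat clusters 21.32, fruit rings 17.00, choco pillows 16.62 lead.
Best packing: oat clusters + rice crisps + choco pillows + quinoa pops + maple flakes + berry bites — 144 cm, 2223 total.
Every other selection either busts 144 cm or breaks a pairing rule or fails to beat 2223.

2223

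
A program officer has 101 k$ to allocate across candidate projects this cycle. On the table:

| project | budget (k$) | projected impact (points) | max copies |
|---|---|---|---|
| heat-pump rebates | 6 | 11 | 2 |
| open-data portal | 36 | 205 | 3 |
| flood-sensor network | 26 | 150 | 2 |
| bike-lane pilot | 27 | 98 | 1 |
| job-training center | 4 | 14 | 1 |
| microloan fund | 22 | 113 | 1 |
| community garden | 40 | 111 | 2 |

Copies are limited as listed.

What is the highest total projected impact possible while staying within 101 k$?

A density-first pass picks heat-pump rebates + open-data portal + 2×flood-sensor network + job-training center — 530 at 98 k$.
Replace heat-pump rebates and flood-sensor network and job-training center with open-data portal: the trade gains 30 net, giving 560 at 98 k$.
That's the maximum — no swap from here does better than 560.

560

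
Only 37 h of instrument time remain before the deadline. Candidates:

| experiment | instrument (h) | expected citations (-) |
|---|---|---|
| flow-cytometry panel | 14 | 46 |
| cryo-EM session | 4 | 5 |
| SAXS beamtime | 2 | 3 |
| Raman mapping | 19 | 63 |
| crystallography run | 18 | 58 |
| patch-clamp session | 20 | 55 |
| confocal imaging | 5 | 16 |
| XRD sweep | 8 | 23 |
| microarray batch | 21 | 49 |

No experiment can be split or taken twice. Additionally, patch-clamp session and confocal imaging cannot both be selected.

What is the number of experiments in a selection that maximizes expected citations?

The maximum expected citations within 37 h is 121.
Raman mapping + crystallography run hits 121 at 37 h.
Any selection reaching 121 contains exactly 2 experiments.

2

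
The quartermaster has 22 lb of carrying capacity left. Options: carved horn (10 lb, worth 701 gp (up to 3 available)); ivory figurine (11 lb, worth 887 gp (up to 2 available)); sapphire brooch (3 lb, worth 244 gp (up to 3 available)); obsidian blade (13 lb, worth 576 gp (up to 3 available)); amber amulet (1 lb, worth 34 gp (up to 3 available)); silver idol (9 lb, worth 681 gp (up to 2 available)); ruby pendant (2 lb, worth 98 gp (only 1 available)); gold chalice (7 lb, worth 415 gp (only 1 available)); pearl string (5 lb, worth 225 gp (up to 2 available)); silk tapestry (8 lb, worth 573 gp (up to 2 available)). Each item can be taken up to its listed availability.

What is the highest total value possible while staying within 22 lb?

1774

Greedy by ratio would take ivory figurine + 3×sapphire brooch + ruby pendant: 22 lb used, total 1717.
Replace 3×sapphire brooch and ruby pendant with ivory figurine: the trade gains 57 net, giving 1774 at 22 lb.
Every other selection either busts 22 lb or exceeds an availability limit or fails to beat 1774.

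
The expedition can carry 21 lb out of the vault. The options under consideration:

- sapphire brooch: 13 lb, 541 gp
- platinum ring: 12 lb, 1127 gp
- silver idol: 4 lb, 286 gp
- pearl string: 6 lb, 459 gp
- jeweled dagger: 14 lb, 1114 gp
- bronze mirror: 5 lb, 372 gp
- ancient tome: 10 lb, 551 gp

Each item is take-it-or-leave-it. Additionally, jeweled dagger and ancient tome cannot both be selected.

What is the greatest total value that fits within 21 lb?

1785

The ratio heuristic lands on platinum ring + pearl string (1586) but leaves 3 lb idle.
Replace pearl string with silver idol + bronze mirror: the trade gains 199 net, giving 1785 at 21 lb.
Runner-up platinum ring + pearl string tops out at 1586.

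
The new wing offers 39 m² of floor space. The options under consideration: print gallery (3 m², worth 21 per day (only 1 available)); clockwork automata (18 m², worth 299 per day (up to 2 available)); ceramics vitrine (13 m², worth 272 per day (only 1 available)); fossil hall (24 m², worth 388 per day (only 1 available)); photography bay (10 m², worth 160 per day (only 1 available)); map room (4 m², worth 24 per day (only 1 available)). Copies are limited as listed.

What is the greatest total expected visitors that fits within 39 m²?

660

Greedy by ratio would take print gallery + clockwork automata + ceramics vitrine + map room: 38 m² used, total 616.
Dropping print gallery and clockwork automata and map room frees 25 m²; slotting in fossil hall (24 m²) lifts the total to 660 at 37 m².
Nothing else within 39 m² beats 660.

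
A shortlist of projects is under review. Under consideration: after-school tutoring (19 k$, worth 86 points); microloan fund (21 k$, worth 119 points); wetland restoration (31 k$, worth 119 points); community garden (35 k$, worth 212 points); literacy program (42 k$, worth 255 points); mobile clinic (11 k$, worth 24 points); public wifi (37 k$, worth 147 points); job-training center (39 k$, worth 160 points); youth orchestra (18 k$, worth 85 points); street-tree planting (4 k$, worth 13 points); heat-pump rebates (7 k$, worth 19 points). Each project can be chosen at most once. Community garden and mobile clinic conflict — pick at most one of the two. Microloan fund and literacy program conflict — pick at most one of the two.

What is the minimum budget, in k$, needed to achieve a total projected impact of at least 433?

77

Need the lightest bundle worth ≥ 433.
community garden + literacy program: 467 projected impact at 77 k$.
Any bundle with less than 77 k$ falls short of 433.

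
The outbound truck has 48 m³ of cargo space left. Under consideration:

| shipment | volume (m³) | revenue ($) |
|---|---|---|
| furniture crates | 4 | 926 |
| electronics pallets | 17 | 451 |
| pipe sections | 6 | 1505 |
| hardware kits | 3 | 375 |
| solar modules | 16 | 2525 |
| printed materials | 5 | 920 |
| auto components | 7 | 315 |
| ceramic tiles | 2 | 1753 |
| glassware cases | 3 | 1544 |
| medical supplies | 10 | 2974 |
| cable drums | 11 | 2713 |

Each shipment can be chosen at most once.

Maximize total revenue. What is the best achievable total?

13014

Ranking by ratio (revenue/m³): ceramic tiles 876.50, glassware cases 514.67, medical supplies 297.40, pipe sections 250.83.
A density-first pass picks furniture crates + pipe sections + hardware kits + printed materials + ceramic tiles + glassware cases + medical supplies + cable drums — 12710 at 44 m³.
The 12 m³ tied up in furniture crates and hardware kits and printed materials is better spent on solar modules — total rises to 13014 (48 m³).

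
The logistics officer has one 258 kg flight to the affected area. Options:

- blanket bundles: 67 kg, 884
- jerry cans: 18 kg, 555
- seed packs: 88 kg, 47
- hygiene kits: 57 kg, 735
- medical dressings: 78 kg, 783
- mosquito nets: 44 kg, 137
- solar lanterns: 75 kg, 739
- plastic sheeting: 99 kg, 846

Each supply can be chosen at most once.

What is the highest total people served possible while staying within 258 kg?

The ratio heuristic lands on blanket bundles + jerry cans + hygiene kits + medical dressings (2957) but leaves 38 kg idle.
Dropping medical dressings frees 78 kg; slotting in plastic sheeting (99 kg) lifts the total to 3020 at 241 kg.

3020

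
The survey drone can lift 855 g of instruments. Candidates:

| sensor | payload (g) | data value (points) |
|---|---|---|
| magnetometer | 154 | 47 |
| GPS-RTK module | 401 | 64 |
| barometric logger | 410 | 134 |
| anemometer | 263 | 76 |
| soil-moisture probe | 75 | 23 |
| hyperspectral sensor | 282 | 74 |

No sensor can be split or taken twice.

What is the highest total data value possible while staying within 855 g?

Taking the top-ratio sensors first gives magnetometer + barometric logger + soil-moisture probe for 204 (639 g).
Dropping soil-moisture probe frees 75 g; slotting in anemometer (263 g) lifts the total to 257 at 827 g.
The closest alternative, magnetometer + barometric logger + hyperspectral sensor, reaches only 255.

257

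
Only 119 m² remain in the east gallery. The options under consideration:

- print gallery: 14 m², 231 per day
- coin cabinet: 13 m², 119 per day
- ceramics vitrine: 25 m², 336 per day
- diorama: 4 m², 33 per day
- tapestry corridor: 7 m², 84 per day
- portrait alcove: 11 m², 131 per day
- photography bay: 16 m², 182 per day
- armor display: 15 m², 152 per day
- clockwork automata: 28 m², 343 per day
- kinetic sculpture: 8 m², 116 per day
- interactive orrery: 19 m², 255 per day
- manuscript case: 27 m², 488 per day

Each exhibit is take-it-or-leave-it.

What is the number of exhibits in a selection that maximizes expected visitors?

The maximum expected visitors within 119 m² is 1709.
One optimal bundle: print gallery + ceramics vitrine + portrait alcove + armor display + kinetic sculpture + interactive orrery + manuscript case (119 m²).
Every optimal selection uses 7 exhibits.

7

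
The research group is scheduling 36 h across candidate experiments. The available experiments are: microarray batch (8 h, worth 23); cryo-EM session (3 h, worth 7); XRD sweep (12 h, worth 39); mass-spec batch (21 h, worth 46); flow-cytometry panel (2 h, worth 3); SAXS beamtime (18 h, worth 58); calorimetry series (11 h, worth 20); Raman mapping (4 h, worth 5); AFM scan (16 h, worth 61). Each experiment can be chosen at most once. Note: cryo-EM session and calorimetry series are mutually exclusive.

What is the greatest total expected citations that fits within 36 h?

Taking microarray batch + XRD sweep + AFM scan: 36 h used, 123 in expected citations.
Runner-up flow-cytometry panel + SAXS beamtime + AFM scan tops out at 122.

123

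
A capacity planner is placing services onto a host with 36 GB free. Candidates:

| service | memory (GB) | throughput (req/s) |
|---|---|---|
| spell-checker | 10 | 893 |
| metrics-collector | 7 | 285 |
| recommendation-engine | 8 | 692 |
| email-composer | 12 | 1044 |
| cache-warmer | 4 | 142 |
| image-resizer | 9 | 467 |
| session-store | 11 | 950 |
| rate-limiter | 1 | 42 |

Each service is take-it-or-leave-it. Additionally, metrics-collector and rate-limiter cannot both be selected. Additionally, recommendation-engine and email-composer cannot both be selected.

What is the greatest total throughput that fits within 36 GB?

2929

By throughput per GB: spell-checker 89.30, email-composer 87.00, recommendation-engine 86.50, session-store 86.36 lead.
Taking spell-checker + email-composer + session-store + rate-limiter: 34 GB used, 2929 in throughput.
That's the maximum — no feasible swap from here does better than 2929.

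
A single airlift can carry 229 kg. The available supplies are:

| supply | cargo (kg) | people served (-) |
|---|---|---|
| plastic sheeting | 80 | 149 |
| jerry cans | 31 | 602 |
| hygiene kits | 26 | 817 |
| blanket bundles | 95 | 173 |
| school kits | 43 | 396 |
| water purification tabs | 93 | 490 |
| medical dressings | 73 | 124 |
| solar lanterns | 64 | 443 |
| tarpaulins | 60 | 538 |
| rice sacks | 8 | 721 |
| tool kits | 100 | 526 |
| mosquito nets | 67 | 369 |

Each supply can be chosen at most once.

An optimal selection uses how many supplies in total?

5

The maximum people served within 229 kg is 3204.
jerry cans + hygiene kits + tarpaulins + rice sacks + tool kits hits 3204 at 225 kg.
Any selection reaching 3204 contains exactly 5 supplies.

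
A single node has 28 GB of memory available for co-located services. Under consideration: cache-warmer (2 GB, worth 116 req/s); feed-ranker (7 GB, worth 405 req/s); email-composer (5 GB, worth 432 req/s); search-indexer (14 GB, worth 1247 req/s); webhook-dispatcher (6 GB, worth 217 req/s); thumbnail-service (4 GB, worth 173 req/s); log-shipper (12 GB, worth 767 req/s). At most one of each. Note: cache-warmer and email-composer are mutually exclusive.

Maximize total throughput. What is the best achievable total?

Ranking by ratio (throughput/GB): search-indexer 89.07, email-composer 86.40, log-shipper 63.92, cache-warmer 58.00.
Cache-warmer + search-indexer + log-shipper uses 28 of the 28 GB and totals 2130.
Runner-up feed-ranker + email-composer + search-indexer tops out at 2084.

2130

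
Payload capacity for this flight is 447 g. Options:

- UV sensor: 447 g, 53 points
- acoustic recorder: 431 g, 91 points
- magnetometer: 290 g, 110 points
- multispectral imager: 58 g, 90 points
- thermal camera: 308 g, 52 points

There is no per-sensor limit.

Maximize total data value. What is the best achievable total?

630

Density check — multispectral imager 1.55, magnetometer 0.38, acoustic recorder 0.21, thermal camera 0.17 are the best per g.
Best packing: 7×multispectral imager — 406 g, 630 total.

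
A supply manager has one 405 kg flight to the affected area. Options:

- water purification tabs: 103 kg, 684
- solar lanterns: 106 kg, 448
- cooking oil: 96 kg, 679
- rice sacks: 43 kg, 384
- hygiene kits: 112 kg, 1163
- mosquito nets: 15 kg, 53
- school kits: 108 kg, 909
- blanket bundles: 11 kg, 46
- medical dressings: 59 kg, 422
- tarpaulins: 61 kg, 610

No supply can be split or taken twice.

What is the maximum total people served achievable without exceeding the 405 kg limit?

3541

Ranking by ratio (people served/kg): hygiene kits 10.38, tarpaulins 10.00, rice sacks 8.93.
A density-first pass picks rice sacks + hygiene kits + school kits + blanket bundles + medical dressings + tarpaulins — 3534 at 394 kg.
The 11 kg tied up in blanket bundles is better spent on mosquito nets — total rises to 3541 (398 kg).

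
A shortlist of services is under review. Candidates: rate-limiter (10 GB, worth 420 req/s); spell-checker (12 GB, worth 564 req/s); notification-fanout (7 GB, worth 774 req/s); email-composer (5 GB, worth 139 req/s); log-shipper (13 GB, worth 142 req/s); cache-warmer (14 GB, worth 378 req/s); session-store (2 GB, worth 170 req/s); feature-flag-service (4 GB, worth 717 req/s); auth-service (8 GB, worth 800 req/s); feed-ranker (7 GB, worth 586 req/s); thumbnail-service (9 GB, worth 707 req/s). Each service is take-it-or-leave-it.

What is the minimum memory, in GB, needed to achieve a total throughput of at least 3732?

Minimise GB subject to total throughput ≥ 3732.
notification-fanout + session-store + feature-flag-service + auth-service + feed-ranker + thumbnail-service: 3754 throughput at 37 GB.
Any bundle with less than 37 GB falls short of 3732.

37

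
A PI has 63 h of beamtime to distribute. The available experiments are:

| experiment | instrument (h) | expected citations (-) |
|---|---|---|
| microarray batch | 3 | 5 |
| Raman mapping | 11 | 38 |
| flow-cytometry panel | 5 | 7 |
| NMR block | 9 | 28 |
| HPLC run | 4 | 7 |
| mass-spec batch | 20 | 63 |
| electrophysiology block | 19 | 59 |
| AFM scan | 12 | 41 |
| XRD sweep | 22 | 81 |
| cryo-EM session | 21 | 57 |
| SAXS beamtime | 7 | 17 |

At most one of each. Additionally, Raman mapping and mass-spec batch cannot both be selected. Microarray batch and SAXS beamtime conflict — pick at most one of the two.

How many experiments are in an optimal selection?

4

Optimal total is 213.
One optimal bundle: NMR block + mass-spec batch + AFM scan + XRD sweep (63 h).
Any selection reaching 213 contains exactly 4 experiments.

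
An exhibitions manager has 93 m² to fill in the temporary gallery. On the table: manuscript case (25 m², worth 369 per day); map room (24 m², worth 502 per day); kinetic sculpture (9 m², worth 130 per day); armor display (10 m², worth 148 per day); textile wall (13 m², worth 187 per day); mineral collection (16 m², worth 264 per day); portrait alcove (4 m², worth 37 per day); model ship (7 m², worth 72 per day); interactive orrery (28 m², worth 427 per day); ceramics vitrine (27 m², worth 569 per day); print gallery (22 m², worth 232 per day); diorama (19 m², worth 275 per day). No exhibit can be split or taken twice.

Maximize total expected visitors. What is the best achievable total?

Greedy by ratio would take map room + kinetic sculpture + armor display + mineral collection + model ship + ceramics vitrine: 93 m² used, total 1685.
Dropping kinetic sculpture and armor display and model ship frees 26 m²; slotting in manuscript case (25 m²) lifts the total to 1704 at 92 m².

1704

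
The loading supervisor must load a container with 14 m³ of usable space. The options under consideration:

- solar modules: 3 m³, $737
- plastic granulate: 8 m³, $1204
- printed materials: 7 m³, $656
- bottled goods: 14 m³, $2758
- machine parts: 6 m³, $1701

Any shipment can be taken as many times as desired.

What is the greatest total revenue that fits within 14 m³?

3402

By revenue per m³: machine parts 283.50, solar modules 245.67, bottled goods 197.00 lead.
2×machine parts uses 12 of the 14 m³ and totals 3402.
Every other selection either busts 14 m³ or fails to beat 3402.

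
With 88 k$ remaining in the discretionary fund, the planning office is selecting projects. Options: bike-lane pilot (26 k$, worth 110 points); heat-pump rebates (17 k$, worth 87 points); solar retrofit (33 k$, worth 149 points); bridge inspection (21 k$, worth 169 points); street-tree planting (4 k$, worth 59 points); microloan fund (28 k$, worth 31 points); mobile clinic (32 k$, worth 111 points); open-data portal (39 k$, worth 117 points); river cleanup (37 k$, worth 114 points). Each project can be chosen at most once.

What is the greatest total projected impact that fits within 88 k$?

487

Density check — street-tree planting 14.75, bridge inspection 8.05, heat-pump rebates 5.12, solar retrofit 4.52 are the best per k$.
Filling by ratio: heat-pump rebates + solar retrofit + bridge inspection + street-tree planting for 464, with 13 k$ left unused.
Dropping heat-pump rebates frees 17 k$; slotting in bike-lane pilot (26 k$) lifts the total to 487 at 84 k$.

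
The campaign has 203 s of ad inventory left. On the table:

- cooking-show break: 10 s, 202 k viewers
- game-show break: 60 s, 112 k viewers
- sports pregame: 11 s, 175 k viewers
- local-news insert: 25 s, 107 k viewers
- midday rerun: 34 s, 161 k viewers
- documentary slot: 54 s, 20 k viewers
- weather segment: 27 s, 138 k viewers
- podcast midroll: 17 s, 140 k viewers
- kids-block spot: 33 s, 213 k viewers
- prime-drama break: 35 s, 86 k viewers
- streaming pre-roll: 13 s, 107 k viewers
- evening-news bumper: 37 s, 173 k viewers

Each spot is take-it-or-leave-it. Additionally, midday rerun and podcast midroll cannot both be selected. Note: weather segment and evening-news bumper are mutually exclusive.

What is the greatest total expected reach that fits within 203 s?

Best packing: cooking-show break + sports pregame + local-news insert + midday rerun + kids-block spot + prime-drama break + streaming pre-roll + evening-news bumper — 198 s, 1224 total.
Next best is cooking-show break + sports pregame + local-news insert + podcast midroll + kids-block spot + prime-drama break + streaming pre-roll + evening-news bumper at 1203 (181 s) — short by 21.

1224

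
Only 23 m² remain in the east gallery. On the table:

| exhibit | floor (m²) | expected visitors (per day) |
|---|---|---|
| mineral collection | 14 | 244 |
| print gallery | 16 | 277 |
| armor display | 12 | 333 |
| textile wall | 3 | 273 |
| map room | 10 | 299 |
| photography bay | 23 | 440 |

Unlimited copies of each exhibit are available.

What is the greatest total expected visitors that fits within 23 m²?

1911

Ranking by ratio (expected visitors/m²): textile wall 91.00, map room 29.90, armor display 27.75, photography bay 19.13.
The ratio ordering already packs tightly: 7×textile wall, 21 m², 1911.
No other feasible combination exceeds 1911.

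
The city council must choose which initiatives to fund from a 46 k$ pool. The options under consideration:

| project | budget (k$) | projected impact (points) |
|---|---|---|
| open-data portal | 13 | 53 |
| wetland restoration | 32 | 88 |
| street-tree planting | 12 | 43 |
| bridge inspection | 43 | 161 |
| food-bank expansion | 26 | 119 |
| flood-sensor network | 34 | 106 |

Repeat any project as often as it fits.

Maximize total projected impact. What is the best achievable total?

172

By projected impact per k$: food-bank expansion 4.58, open-data portal 4.08, bridge inspection 3.74, street-tree planting 3.58 lead.
The ratio ordering already packs tightly: open-data portal + food-bank expansion, 39 k$, 172.
Every other selection either busts 46 k$ or fails to beat 172.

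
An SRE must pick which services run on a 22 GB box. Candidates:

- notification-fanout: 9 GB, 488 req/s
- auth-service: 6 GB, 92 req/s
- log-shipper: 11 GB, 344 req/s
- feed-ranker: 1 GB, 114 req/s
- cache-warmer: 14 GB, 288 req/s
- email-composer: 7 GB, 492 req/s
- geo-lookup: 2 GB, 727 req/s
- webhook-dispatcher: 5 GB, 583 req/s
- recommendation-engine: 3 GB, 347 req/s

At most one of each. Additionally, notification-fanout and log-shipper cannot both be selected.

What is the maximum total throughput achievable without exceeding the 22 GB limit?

2263

Feed-ranker + email-composer + geo-lookup + webhook-dispatcher + recommendation-engine uses 18 of the 22 GB and totals 2263.
The spare 4 GB is too small for any remaining service, and no feasible exchange beats 2263.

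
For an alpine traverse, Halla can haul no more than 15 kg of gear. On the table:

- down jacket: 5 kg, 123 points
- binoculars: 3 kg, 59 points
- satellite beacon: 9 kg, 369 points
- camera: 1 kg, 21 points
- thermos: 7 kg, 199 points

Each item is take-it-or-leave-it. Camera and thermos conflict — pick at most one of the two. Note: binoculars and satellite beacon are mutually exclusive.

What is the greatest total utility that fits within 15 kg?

513

Density check — satellite beacon 41.00, thermos 28.43, down jacket 24.60 are the best per kg.
Taking down jacket + satellite beacon + camera: 15 kg used, 513 in utility.
The closest alternative, down jacket + satellite beacon, reaches only 492.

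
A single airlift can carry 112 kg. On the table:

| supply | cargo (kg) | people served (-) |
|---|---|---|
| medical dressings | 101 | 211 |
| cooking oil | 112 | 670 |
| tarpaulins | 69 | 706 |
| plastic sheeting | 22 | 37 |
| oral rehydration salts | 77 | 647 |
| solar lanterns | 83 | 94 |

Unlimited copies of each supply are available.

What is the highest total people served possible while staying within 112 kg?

743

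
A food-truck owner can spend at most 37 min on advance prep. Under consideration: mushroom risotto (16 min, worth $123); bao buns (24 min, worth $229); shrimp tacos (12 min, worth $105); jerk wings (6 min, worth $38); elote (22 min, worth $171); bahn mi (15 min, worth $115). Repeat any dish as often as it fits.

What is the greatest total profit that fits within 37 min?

334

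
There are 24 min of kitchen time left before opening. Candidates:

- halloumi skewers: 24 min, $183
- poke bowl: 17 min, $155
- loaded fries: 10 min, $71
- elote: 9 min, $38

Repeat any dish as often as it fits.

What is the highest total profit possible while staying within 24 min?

183

A density-first pass picks poke bowl — 155 at 17 min.
Dropping poke bowl frees 17 min; slotting in halloumi skewers (24 min) lifts the total to 183 at 24 min.
That's the maximum — no swap from here does better than 183.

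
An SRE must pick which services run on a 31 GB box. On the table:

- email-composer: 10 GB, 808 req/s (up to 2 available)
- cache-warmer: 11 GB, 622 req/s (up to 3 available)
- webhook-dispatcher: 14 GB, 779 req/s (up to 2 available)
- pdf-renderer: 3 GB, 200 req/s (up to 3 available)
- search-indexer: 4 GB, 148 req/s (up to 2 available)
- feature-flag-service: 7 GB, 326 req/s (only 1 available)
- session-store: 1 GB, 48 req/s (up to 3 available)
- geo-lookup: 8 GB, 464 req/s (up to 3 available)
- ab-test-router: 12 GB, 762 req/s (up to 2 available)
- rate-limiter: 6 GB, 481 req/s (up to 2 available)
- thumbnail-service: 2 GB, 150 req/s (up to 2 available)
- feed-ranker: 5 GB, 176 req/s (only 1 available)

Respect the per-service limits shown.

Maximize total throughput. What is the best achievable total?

A density-first pass picks 2×email-composer + session-store + rate-limiter + 2×thumbnail-service — 2445 at 31 GB.
Replace session-store and thumbnail-service with pdf-renderer: the trade gains 2 net, giving 2447 at 31 GB.
Every other selection either busts 31 GB or exceeds an availability limit or fails to beat 2447.

2447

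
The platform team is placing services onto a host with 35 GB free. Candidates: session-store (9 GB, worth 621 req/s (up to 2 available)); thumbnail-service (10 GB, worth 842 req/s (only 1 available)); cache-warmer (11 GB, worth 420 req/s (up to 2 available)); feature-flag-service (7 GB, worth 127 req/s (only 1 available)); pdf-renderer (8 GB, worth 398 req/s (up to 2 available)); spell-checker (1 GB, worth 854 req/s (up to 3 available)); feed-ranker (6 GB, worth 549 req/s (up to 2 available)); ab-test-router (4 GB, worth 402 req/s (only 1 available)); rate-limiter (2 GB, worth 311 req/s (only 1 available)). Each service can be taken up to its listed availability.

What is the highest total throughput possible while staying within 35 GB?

5287

Density check — spell-checker 854.00, rate-limiter 155.50, ab-test-router 100.50 are the best per GB.
A density-first pass picks thumbnail-service + 3×spell-checker + 2×feed-ranker + ab-test-router + rate-limiter — 5215 at 31 GB.
Replace feed-ranker with session-store: the trade gains 72 net, giving 5287 at 34 GB.
Nothing else within 35 GB beats 5287.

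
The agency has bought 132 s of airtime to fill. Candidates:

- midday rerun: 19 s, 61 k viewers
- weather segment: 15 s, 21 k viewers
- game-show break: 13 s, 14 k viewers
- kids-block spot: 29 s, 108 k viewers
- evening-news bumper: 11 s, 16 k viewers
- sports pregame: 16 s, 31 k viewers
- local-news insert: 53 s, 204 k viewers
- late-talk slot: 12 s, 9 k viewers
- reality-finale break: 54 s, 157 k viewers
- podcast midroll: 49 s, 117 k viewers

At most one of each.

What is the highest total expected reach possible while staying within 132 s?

429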